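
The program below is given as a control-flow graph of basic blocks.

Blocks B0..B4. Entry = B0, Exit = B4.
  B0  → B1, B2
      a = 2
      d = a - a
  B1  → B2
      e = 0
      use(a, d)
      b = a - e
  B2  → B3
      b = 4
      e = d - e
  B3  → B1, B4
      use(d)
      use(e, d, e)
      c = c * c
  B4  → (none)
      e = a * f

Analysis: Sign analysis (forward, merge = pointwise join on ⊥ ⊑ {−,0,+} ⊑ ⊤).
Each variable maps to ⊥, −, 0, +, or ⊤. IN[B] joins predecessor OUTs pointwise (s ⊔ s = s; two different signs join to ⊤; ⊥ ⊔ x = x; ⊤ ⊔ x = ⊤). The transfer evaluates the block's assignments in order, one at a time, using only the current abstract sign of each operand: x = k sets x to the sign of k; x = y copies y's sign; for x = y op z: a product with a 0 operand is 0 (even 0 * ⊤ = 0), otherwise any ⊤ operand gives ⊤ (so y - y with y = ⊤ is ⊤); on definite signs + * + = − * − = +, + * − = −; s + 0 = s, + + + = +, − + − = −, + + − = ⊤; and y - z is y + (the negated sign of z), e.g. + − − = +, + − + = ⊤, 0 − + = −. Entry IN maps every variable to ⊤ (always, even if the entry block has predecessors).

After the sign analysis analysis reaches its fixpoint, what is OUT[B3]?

Converged values:
  B0:   IN=(all ⊤)   OUT={a:+; rest ⊤}
  B1:   IN={a:+; rest ⊤}   OUT={a:+, b:+, e:0; rest ⊤}
  B2:   IN={a:+; rest ⊤}   OUT={a:+, b:+; rest ⊤}
  B3:   IN={a:+, b:+; rest ⊤}   OUT={a:+, b:+; rest ⊤}
  B4:   IN={a:+, b:+; rest ⊤}   OUT={a:+, b:+; rest ⊤}

Merge at B3: IN[B3] = OUT[B2] = {a: +, b: +, c: ⊤, d: ⊤, e: ⊤, f: ⊤}
Applying B3's transfer function to that IN value gives OUT[B3] (row B3 above).

Answer: {a: +, b: +, c: ⊤, d: ⊤, e: ⊤, f: ⊤}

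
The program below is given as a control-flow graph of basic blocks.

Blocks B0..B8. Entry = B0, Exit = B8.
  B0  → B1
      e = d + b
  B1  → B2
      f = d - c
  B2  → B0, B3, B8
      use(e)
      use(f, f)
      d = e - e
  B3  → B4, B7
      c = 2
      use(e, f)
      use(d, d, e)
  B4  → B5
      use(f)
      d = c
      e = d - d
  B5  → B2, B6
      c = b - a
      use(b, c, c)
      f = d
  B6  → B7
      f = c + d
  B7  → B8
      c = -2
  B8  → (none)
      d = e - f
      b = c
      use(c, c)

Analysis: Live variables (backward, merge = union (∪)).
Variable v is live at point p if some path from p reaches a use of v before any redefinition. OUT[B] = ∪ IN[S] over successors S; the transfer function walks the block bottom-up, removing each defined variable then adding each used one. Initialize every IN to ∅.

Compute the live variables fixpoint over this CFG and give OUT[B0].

Answer: {a, b, c, d, e}

Working:
Per-block solution:
  B0:   IN={a, b, c, d}   OUT={a, b, c, d, e}
  B1:   IN={a, b, c, d, e}   OUT={a, b, c, e, f}
  B2:   IN={a, b, c, e, f}   OUT={a, b, c, d, e, f}
  B3:   IN={a, b, d, e, f}   OUT={a, b, c, e, f}
  B4:   IN={a, b, c, f}   OUT={a, b, d, e}
  B5:   IN={a, b, d, e}   OUT={a, b, c, d, e, f}
  B6:   IN={c, d, e}   OUT={e, f}
  B7:   IN={e, f}   OUT={c, e, f}
  B8:   IN={c, e, f}   OUT={}

Merge at B0: OUT[B0] = IN[B1] = {a, b, c, d, e}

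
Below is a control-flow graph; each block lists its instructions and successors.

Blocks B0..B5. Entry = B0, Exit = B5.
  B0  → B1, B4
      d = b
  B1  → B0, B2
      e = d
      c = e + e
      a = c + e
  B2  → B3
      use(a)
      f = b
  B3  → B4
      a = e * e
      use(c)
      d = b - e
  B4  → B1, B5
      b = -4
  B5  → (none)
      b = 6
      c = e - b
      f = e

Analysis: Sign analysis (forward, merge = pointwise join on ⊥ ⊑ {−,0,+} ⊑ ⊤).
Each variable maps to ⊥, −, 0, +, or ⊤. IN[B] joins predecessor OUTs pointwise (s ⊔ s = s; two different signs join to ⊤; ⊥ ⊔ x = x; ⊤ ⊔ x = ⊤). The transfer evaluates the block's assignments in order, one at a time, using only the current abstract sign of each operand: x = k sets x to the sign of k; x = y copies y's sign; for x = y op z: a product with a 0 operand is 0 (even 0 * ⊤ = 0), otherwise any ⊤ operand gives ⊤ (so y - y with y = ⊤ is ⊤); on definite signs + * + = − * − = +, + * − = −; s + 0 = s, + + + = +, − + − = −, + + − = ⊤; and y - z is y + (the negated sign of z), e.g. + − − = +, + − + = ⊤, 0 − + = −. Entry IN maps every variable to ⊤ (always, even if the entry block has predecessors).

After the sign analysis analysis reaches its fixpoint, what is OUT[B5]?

Per-block solution:
  B0:   IN=(all ⊤)   OUT=(all ⊤)
  B1:   IN=(all ⊤)   OUT=(all ⊤)
  B2:   IN=(all ⊤)   OUT=(all ⊤)
  B3:   IN=(all ⊤)   OUT=(all ⊤)
  B4:   IN=(all ⊤)   OUT={b:-; rest ⊤}
  B5:   IN={b:-; rest ⊤}   OUT={b:+; rest ⊤}

Merge at B5: IN[B5] = OUT[B4] = {a: ⊤, b: -, c: ⊤, d: ⊤, e: ⊤, f: ⊤}
Applying B5's transfer function to that IN value gives OUT[B5] (row B5 above).

Answer: {a: ⊤, b: +, c: ⊤, d: ⊤, e: ⊤, f: ⊤}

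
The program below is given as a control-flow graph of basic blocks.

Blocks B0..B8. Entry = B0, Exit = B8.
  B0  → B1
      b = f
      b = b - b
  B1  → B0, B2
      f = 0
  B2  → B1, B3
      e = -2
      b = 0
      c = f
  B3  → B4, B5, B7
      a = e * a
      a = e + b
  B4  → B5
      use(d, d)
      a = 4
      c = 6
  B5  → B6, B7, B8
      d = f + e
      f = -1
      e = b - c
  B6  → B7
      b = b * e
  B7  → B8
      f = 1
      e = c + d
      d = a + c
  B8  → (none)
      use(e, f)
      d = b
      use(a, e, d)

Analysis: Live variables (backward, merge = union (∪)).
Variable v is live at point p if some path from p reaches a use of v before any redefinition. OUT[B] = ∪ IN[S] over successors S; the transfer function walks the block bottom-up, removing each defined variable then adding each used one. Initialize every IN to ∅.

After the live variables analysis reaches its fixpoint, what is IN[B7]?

Fixpoint table:
  B0:  IN={a, d, f}  OUT={a, d}
  B1:  IN={a, d}  OUT={a, d, f}
  B2:  IN={a, d, f}  OUT={a, b, c, d, e, f}
  B3:  IN={a, b, c, d, e, f}  OUT={a, b, c, d, e, f}
  B4:  IN={b, d, e, f}  OUT={a, b, c, e, f}
  B5:  IN={a, b, c, e, f}  OUT={a, b, c, d, e, f}
  B6:  IN={a, b, c, d, e}  OUT={a, b, c, d}
  B7:  IN={a, b, c, d}  OUT={a, b, e, f}
  B8:  IN={a, b, e, f}  OUT={}

Merge at B7: OUT[B7] = IN[B8] = {a, b, e, f}
Applying B7's transfer function to that OUT value gives IN[B7] (row B7 above).

Answer: {a, b, c, d}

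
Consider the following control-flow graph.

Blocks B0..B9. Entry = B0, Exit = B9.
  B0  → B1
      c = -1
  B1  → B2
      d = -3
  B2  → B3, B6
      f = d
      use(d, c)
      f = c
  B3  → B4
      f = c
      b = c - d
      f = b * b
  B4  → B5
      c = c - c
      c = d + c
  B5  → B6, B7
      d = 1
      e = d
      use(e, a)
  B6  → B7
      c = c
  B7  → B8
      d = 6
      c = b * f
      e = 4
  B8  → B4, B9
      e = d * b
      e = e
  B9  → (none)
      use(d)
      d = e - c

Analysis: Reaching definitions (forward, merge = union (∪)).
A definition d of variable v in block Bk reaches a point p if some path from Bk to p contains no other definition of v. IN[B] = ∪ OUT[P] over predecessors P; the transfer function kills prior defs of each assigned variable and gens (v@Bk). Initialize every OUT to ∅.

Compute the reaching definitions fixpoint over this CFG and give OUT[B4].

Answer: {b@B3, c@B4, d@B1, d@B7, e@B8, f@B2, f@B3}

Derivation:
Per-block solution:
  B0: | IN={} | OUT={c@B0}
  B1: | IN={c@B0} | OUT={c@B0, d@B1}
  B2: | IN={c@B0, d@B1} | OUT={c@B0, d@B1, f@B2}
  B3: | IN={c@B0, d@B1, f@B2} | OUT={b@B3, c@B0, d@B1, f@B3}
  B4: | IN={b@B3, c@B0, c@B7, d@B1, d@B7, e@B8, f@B2, f@B3} | OUT={b@B3, c@B4, d@B1, d@B7, e@B8, f@B2, f@B3}
  B5: | IN={b@B3, c@B4, d@B1, d@B7, e@B8, f@B2, f@B3} | OUT={b@B3, c@B4, d@B5, e@B5, f@B2, f@B3}
  B6: | IN={b@B3, c@B0, c@B4, d@B1, d@B5, e@B5, f@B2, f@B3} | OUT={b@B3, c@B6, d@B1, d@B5, e@B5, f@B2, f@B3}
  B7: | IN={b@B3, c@B4, c@B6, d@B1, d@B5, e@B5, f@B2, f@B3} | OUT={b@B3, c@B7, d@B7, e@B7, f@B2, f@B3}
  B8: | IN={b@B3, c@B7, d@B7, e@B7, f@B2, f@B3} | OUT={b@B3, c@B7, d@B7, e@B8, f@B2, f@B3}
  B9: | IN={b@B3, c@B7, d@B7, e@B8, f@B2, f@B3} | OUT={b@B3, c@B7, d@B9, e@B8, f@B2, f@B3}

Merge at B4: IN[B4] = OUT[B3] ⊔ OUT[B8] = {b@B3, c@B0, c@B7, d@B1, d@B7, e@B8, f@B2, f@B3}
Applying B4's transfer function to that IN value gives OUT[B4] (row B4 above).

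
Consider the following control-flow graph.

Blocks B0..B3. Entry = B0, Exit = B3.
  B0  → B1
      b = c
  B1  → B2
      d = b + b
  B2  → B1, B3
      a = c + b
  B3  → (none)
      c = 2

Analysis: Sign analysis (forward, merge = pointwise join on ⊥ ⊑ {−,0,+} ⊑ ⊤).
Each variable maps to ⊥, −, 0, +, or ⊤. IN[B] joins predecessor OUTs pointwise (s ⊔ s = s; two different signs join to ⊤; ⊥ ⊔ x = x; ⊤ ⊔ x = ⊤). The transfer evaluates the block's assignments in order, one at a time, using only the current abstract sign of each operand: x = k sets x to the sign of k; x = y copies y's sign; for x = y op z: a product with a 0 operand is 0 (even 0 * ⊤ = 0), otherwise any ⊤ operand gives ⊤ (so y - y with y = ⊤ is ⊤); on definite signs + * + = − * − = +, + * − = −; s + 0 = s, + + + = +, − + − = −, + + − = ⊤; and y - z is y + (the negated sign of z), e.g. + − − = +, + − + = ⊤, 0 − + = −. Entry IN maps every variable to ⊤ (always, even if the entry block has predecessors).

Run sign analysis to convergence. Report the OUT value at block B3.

Answer: {a: ⊤, b: ⊤, c: +, d: ⊤, e: ⊤, f: ⊤}

Trace:
Fixpoint table:
  B0:   IN=(all ⊤)   OUT=(all ⊤)
  B1:   IN=(all ⊤)   OUT=(all ⊤)
  B2:   IN=(all ⊤)   OUT=(all ⊤)
  B3:   IN=(all ⊤)   OUT={c:+; rest ⊤}

Merge at B3: IN[B3] = OUT[B2] = {a: ⊤, b: ⊤, c: ⊤, d: ⊤, e: ⊤, f: ⊤}
Applying B3's transfer function to that IN value gives OUT[B3] (row B3 above).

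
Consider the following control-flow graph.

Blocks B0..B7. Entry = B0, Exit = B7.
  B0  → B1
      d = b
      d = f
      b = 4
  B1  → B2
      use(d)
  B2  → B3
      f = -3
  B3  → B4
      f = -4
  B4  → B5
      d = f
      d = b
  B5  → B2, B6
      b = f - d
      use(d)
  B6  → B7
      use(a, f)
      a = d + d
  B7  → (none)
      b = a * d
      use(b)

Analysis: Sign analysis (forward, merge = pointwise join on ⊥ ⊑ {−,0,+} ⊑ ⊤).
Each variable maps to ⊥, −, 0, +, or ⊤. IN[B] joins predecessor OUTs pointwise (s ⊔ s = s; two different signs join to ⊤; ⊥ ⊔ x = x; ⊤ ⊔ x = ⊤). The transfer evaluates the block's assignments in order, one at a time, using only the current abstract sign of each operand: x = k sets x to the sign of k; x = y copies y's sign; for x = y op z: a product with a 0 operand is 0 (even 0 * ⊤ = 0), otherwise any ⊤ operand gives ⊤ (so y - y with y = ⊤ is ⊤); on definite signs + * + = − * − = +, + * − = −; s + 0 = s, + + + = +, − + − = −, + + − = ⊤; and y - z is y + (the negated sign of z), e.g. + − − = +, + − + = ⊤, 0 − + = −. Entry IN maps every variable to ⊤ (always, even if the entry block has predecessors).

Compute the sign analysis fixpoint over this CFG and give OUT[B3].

Answer: {a: ⊤, b: ⊤, c: ⊤, d: ⊤, e: ⊤, f: -}

Derivation:
Converged values:
  B0: | IN=(all ⊤) | OUT={b:+; rest ⊤}
  B1: | IN={b:+; rest ⊤} | OUT={b:+; rest ⊤}
  B2: | IN=(all ⊤) | OUT={f:-; rest ⊤}
  B3: | IN={f:-; rest ⊤} | OUT={f:-; rest ⊤}
  B4: | IN={f:-; rest ⊤} | OUT={f:-; rest ⊤}
  B5: | IN={f:-; rest ⊤} | OUT={f:-; rest ⊤}
  B6: | IN={f:-; rest ⊤} | OUT={f:-; rest ⊤}
  B7: | IN={f:-; rest ⊤} | OUT={f:-; rest ⊤}

Merge at B3: IN[B3] = OUT[B2] = {a: ⊤, b: ⊤, c: ⊤, d: ⊤, e: ⊤, f: -}
Applying B3's transfer function to that IN value gives OUT[B3] (row B3 above).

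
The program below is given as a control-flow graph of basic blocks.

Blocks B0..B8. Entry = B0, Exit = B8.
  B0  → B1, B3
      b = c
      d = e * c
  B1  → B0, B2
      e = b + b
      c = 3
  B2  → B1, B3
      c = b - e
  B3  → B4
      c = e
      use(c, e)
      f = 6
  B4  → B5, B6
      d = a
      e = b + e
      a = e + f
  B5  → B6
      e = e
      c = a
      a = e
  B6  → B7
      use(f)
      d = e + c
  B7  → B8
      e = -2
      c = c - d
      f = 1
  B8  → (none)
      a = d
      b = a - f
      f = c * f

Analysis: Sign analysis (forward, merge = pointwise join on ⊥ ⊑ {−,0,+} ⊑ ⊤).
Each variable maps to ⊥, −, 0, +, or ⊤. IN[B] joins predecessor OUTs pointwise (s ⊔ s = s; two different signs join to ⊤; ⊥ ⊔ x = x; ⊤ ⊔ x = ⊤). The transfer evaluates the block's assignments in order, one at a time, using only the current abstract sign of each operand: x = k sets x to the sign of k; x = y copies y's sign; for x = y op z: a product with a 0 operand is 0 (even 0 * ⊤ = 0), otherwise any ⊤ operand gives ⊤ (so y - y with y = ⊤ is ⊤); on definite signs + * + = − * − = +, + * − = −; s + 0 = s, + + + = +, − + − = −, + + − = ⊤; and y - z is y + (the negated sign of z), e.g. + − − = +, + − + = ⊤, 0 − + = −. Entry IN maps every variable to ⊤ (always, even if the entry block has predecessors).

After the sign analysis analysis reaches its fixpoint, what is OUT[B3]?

Answer: {a: ⊤, b: ⊤, c: ⊤, d: ⊤, e: ⊤, f: +}

Trace:
Per-block solution:
  B0:   IN=(all ⊤)   OUT=(all ⊤)
  B1:   IN=(all ⊤)   OUT={c:+; rest ⊤}
  B2:   IN={c:+; rest ⊤}   OUT=(all ⊤)
  B3:   IN=(all ⊤)   OUT={f:+; rest ⊤}
  B4:   IN={f:+; rest ⊤}   OUT={f:+; rest ⊤}
  B5:   IN={f:+; rest ⊤}   OUT={f:+; rest ⊤}
  B6:   IN={f:+; rest ⊤}   OUT={f:+; rest ⊤}
  B7:   IN={f:+; rest ⊤}   OUT={e:-, f:+; rest ⊤}
  B8:   IN={e:-, f:+; rest ⊤}   OUT={e:-; rest ⊤}

Merge at B3: IN[B3] = OUT[B0] ⊔ OUT[B2] = {a: ⊤, b: ⊤, c: ⊤, d: ⊤, e: ⊤, f: ⊤}
Applying B3's transfer function to that IN value gives OUT[B3] (row B3 above).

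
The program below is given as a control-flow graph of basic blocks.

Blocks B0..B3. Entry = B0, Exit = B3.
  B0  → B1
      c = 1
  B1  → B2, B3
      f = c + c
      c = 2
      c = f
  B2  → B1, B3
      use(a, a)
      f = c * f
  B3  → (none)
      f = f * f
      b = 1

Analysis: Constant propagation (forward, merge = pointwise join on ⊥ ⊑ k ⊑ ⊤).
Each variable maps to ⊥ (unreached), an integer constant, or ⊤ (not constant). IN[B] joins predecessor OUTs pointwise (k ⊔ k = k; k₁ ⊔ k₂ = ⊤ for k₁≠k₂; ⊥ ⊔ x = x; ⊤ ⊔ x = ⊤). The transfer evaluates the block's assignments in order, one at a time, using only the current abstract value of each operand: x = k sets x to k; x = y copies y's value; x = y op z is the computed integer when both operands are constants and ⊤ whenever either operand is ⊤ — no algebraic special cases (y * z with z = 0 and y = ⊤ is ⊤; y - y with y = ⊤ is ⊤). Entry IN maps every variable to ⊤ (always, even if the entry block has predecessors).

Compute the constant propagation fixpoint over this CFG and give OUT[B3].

Answer: {a: ⊤, b: 1, c: ⊤, d: ⊤, e: ⊤, f: ⊤}

Derivation:
Converged values:
  B0: | IN=(all ⊤) | OUT={c:1; rest ⊤}
  B1: | IN=(all ⊤) | OUT=(all ⊤)
  B2: | IN=(all ⊤) | OUT=(all ⊤)
  B3: | IN=(all ⊤) | OUT={b:1; rest ⊤}

Merge at B3: IN[B3] = OUT[B1] ⊔ OUT[B2] = {a: ⊤, b: ⊤, c: ⊤, d: ⊤, e: ⊤, f: ⊤}
Applying B3's transfer function to that IN value gives OUT[B3] (row B3 above).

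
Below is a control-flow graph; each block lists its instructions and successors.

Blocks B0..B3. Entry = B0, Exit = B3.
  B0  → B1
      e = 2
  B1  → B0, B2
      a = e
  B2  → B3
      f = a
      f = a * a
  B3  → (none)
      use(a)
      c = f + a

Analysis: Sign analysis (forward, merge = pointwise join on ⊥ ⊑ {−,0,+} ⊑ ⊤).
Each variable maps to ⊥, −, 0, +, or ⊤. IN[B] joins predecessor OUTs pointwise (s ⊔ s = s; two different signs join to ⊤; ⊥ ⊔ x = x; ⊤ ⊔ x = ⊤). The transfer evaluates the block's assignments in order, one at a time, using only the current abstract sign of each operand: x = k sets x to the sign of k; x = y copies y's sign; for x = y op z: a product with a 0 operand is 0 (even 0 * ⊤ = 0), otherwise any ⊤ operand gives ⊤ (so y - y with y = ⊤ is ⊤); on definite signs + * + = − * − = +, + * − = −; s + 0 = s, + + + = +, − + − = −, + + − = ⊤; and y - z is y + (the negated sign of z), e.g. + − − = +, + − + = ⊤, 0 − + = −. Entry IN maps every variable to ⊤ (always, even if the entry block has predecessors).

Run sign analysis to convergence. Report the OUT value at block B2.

Converged values:
  B0: | IN=(all ⊤) | OUT={e:+; rest ⊤}
  B1: | IN={e:+; rest ⊤} | OUT={a:+, e:+; rest ⊤}
  B2: | IN={a:+, e:+; rest ⊤} | OUT={a:+, e:+, f:+; rest ⊤}
  B3: | IN={a:+, e:+, f:+; rest ⊤} | OUT={a:+, c:+, e:+, f:+; rest ⊤}

Merge at B2: IN[B2] = OUT[B1] = {a: +, b: ⊤, c: ⊤, d: ⊤, e: +, f: ⊤}
Applying B2's transfer function to that IN value gives OUT[B2] (row B2 above).

Answer: {a: +, b: ⊤, c: ⊤, d: ⊤, e: +, f: +}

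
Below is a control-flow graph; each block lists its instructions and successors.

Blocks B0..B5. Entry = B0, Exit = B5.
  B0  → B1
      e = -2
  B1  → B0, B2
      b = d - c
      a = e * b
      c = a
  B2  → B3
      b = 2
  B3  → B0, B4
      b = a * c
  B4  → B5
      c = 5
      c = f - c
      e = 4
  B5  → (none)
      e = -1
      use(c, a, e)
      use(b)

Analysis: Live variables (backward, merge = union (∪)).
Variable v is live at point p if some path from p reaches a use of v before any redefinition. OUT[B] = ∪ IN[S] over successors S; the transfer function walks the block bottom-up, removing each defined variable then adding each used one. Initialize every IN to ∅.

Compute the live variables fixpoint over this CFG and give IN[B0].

Fixpoint table:
  B0: | IN={c, d, f} | OUT={c, d, e, f}
  B1: | IN={c, d, e, f} | OUT={a, c, d, f}
  B2: | IN={a, c, d, f} | OUT={a, c, d, f}
  B3: | IN={a, c, d, f} | OUT={a, b, c, d, f}
  B4: | IN={a, b, f} | OUT={a, b, c}
  B5: | IN={a, b, c} | OUT={}

Merge at B0: OUT[B0] = IN[B1] = {c, d, e, f}
Applying B0's transfer function to that OUT value gives IN[B0] (row B0 above).

Answer: {c, d, f}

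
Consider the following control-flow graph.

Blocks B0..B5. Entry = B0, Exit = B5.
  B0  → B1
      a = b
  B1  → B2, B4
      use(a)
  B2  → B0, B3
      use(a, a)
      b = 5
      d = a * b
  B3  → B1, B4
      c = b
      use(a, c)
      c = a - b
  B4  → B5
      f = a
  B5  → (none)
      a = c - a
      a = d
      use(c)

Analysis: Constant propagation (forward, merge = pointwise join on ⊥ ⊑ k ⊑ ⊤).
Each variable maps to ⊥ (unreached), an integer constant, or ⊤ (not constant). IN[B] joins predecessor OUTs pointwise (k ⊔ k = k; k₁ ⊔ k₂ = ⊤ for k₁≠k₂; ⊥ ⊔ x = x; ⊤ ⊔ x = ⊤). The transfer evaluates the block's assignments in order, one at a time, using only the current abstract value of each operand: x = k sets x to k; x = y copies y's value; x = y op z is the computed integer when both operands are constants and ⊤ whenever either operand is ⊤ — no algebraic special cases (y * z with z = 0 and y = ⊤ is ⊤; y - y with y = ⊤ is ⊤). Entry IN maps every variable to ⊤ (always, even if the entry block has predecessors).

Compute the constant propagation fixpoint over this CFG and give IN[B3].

Per-block solution:
  B0: | IN=(all ⊤) | OUT=(all ⊤)
  B1: | IN=(all ⊤) | OUT=(all ⊤)
  B2: | IN=(all ⊤) | OUT={b:5; rest ⊤}
  B3: | IN={b:5; rest ⊤} | OUT={b:5; rest ⊤}
  B4: | IN=(all ⊤) | OUT=(all ⊤)
  B5: | IN=(all ⊤) | OUT=(all ⊤)

Merge at B3: IN[B3] = OUT[B2] = {a: ⊤, b: 5, c: ⊤, d: ⊤, e: ⊤, f: ⊤}

Answer: {a: ⊤, b: 5, c: ⊤, d: ⊤, e: ⊤, f: ⊤}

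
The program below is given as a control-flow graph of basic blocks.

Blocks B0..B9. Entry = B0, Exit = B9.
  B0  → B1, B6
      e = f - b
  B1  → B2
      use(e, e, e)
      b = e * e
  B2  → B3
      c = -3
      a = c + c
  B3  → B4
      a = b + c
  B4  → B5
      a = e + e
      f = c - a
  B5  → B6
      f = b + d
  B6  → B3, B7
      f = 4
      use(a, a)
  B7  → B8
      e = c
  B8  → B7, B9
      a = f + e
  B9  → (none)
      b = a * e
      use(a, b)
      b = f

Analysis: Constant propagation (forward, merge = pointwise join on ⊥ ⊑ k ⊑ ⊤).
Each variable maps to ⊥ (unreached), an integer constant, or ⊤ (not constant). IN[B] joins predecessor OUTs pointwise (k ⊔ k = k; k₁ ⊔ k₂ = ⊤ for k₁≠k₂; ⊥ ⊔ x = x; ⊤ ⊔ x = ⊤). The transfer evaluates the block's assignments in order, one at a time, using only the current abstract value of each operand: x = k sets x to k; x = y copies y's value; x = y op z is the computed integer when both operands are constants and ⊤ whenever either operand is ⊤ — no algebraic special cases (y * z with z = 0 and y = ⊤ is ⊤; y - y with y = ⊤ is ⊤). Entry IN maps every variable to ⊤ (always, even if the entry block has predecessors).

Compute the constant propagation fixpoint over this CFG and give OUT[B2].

Answer: {a: -6, b: ⊤, c: -3, d: ⊤, e: ⊤, f: ⊤}

Working:
Per-block solution:
  B0:  IN=(all ⊤)  OUT=(all ⊤)
  B1:  IN=(all ⊤)  OUT=(all ⊤)
  B2:  IN=(all ⊤)  OUT={a:-6, c:-3; rest ⊤}
  B3:  IN=(all ⊤)  OUT=(all ⊤)
  B4:  IN=(all ⊤)  OUT=(all ⊤)
  B5:  IN=(all ⊤)  OUT=(all ⊤)
  B6:  IN=(all ⊤)  OUT={f:4; rest ⊤}
  B7:  IN={f:4; rest ⊤}  OUT={f:4; rest ⊤}
  B8:  IN={f:4; rest ⊤}  OUT={f:4; rest ⊤}
  B9:  IN={f:4; rest ⊤}  OUT={b:4, f:4; rest ⊤}

Merge at B2: IN[B2] = OUT[B1] = {a: ⊤, b: ⊤, c: ⊤, d: ⊤, e: ⊤, f: ⊤}
Applying B2's transfer function to that IN value gives OUT[B2] (row B2 above).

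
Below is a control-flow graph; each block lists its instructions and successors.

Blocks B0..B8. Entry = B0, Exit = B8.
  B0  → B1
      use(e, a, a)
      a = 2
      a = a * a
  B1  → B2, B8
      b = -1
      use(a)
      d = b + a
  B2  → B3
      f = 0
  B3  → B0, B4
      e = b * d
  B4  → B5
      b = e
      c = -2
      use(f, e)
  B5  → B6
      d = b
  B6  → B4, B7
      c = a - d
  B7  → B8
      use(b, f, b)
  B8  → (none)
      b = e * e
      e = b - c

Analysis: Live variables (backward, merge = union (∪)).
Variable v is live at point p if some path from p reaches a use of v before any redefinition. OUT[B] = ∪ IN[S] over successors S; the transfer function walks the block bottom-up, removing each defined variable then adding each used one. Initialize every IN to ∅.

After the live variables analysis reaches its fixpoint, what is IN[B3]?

Answer: {a, b, c, d, f}

Working:
Per-block solution:
  B0:  IN={a, c, e}  OUT={a, c, e}
  B1:  IN={a, c, e}  OUT={a, b, c, d, e}
  B2:  IN={a, b, c, d}  OUT={a, b, c, d, f}
  B3:  IN={a, b, c, d, f}  OUT={a, c, e, f}
  B4:  IN={a, e, f}  OUT={a, b, e, f}
  B5:  IN={a, b, e, f}  OUT={a, b, d, e, f}
  B6:  IN={a, b, d, e, f}  OUT={a, b, c, e, f}
  B7:  IN={b, c, e, f}  OUT={c, e}
  B8:  IN={c, e}  OUT={}

Merge at B3: OUT[B3] = IN[B0] ⊔ IN[B4] = {a, c, e, f}
Applying B3's transfer function to that OUT value gives IN[B3] (row B3 above).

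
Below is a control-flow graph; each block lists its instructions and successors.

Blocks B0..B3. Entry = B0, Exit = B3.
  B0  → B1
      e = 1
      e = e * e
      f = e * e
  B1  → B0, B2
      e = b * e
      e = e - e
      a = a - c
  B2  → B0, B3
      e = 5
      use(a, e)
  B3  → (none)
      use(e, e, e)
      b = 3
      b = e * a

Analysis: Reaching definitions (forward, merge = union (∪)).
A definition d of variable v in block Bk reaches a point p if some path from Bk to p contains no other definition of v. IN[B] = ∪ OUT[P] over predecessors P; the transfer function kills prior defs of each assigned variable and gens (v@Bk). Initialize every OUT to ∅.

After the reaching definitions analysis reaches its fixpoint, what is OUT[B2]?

Answer: {a@B1, e@B2, f@B0}

Working:
Fixpoint table:
  B0:  IN={a@B1, e@B1, e@B2, f@B0}  OUT={a@B1, e@B0, f@B0}
  B1:  IN={a@B1, e@B0, f@B0}  OUT={a@B1, e@B1, f@B0}
  B2:  IN={a@B1, e@B1, f@B0}  OUT={a@B1, e@B2, f@B0}
  B3:  IN={a@B1, e@B2, f@B0}  OUT={a@B1, b@B3, e@B2, f@B0}

Merge at B2: IN[B2] = OUT[B1] = {a@B1, e@B1, f@B0}
Applying B2's transfer function to that IN value gives OUT[B2] (row B2 above).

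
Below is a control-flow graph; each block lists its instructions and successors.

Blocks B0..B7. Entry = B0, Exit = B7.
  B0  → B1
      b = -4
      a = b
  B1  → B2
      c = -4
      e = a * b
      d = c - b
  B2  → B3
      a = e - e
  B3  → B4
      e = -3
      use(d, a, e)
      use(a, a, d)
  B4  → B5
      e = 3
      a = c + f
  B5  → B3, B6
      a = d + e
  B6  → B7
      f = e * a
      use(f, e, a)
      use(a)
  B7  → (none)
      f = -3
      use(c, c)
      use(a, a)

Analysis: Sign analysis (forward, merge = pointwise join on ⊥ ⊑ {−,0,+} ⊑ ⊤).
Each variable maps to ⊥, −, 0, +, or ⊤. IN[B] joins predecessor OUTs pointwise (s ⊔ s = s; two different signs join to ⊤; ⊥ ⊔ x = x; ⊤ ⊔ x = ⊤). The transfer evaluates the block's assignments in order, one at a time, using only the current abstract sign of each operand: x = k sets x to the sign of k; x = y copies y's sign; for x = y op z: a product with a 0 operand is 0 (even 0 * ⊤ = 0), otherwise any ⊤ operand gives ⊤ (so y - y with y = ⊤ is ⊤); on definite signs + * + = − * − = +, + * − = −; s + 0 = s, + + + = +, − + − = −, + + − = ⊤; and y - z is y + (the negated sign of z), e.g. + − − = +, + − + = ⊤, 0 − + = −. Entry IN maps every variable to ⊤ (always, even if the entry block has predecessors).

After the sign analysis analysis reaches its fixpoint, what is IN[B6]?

Fixpoint table:
  B0: | IN=(all ⊤) | OUT={a:-, b:-; rest ⊤}
  B1: | IN={a:-, b:-; rest ⊤} | OUT={a:-, b:-, c:-, e:+; rest ⊤}
  B2: | IN={a:-, b:-, c:-, e:+; rest ⊤} | OUT={b:-, c:-, e:+; rest ⊤}
  B3: | IN={b:-, c:-, e:+; rest ⊤} | OUT={b:-, c:-, e:-; rest ⊤}
  B4: | IN={b:-, c:-, e:-; rest ⊤} | OUT={b:-, c:-, e:+; rest ⊤}
  B5: | IN={b:-, c:-, e:+; rest ⊤} | OUT={b:-, c:-, e:+; rest ⊤}
  B6: | IN={b:-, c:-, e:+; rest ⊤} | OUT={b:-, c:-, e:+; rest ⊤}
  B7: | IN={b:-, c:-, e:+; rest ⊤} | OUT={b:-, c:-, e:+, f:-; rest ⊤}

Merge at B6: IN[B6] = OUT[B5] = {a: ⊤, b: -, c: -, d: ⊤, e: +, f: ⊤}

Answer: {a: ⊤, b: -, c: -, d: ⊤, e: +, f: ⊤}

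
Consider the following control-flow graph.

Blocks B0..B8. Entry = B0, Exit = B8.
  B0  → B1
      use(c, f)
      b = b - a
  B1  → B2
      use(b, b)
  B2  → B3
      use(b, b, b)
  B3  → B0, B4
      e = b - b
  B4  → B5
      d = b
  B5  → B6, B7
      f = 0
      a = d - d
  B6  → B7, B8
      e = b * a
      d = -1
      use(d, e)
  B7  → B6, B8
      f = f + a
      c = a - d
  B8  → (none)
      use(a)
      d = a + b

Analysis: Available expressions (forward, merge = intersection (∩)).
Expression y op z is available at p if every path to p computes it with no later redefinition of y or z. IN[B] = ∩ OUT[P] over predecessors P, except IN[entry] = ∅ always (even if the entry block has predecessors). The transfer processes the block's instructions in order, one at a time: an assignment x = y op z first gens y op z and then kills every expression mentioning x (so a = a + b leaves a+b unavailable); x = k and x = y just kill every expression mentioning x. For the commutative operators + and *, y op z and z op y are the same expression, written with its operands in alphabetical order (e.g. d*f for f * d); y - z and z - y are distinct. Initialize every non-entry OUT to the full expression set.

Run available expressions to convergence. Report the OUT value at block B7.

Converged values:
  B0:   IN={}   OUT={}
  B1:   IN={}   OUT={}
  B2:   IN={}   OUT={}
  B3:   IN={}   OUT={b-b}
  B4:   IN={b-b}   OUT={b-b}
  B5:   IN={b-b}   OUT={b-b, d-d}
  B6:   IN={b-b}   OUT={a*b, b-b}
  B7:   IN={b-b}   OUT={a-d, b-b}
  B8:   IN={b-b}   OUT={a+b, b-b}

Merge at B7: IN[B7] = OUT[B5] ∩ OUT[B6] = {b-b}
Applying B7's transfer function to that IN value gives OUT[B7] (row B7 above).

Answer: {a-d, b-b}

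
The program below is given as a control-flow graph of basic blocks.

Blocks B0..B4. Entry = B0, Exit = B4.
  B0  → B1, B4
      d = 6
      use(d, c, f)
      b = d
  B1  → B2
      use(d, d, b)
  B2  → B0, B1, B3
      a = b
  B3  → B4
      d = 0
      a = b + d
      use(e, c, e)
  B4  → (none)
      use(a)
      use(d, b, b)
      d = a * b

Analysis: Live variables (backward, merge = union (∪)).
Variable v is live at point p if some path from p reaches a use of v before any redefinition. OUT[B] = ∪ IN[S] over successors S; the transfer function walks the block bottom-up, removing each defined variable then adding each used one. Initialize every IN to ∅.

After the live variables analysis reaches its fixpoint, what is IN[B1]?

Fixpoint table:
  B0: | IN={a, c, e, f} | OUT={a, b, c, d, e, f}
  B1: | IN={b, c, d, e, f} | OUT={b, c, d, e, f}
  B2: | IN={b, c, d, e, f} | OUT={a, b, c, d, e, f}
  B3: | IN={b, c, e} | OUT={a, b, d}
  B4: | IN={a, b, d} | OUT={}

Merge at B1: OUT[B1] = IN[B2] = {b, c, d, e, f}
Applying B1's transfer function to that OUT value gives IN[B1] (row B1 above).

Answer: {b, c, d, e, f}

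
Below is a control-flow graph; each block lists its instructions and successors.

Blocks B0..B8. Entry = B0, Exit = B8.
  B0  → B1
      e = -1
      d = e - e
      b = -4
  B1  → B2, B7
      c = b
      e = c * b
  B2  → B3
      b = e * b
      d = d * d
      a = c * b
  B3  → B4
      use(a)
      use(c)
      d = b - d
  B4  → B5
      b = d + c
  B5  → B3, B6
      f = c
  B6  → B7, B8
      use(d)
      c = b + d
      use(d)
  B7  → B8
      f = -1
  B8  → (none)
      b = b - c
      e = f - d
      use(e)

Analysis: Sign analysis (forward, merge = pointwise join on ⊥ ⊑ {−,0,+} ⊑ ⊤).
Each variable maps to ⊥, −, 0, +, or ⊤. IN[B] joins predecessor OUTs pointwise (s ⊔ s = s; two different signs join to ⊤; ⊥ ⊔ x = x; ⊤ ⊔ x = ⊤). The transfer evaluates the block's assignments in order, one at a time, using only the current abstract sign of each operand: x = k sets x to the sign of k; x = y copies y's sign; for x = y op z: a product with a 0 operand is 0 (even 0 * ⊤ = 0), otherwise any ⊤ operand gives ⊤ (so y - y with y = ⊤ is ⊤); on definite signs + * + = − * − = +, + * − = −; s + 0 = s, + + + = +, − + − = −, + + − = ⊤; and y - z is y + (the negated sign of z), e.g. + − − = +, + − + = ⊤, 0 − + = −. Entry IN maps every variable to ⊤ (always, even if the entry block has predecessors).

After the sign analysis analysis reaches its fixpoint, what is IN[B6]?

Fixpoint table:
  B0:  IN=(all ⊤)  OUT={b:-, e:-; rest ⊤}
  B1:  IN={b:-, e:-; rest ⊤}  OUT={b:-, c:-, e:+; rest ⊤}
  B2:  IN={b:-, c:-, e:+; rest ⊤}  OUT={a:+, b:-, c:-, e:+; rest ⊤}
  B3:  IN={a:+, c:-, e:+; rest ⊤}  OUT={a:+, c:-, e:+; rest ⊤}
  B4:  IN={a:+, c:-, e:+; rest ⊤}  OUT={a:+, c:-, e:+; rest ⊤}
  B5:  IN={a:+, c:-, e:+; rest ⊤}  OUT={a:+, c:-, e:+, f:-; rest ⊤}
  B6:  IN={a:+, c:-, e:+, f:-; rest ⊤}  OUT={a:+, e:+, f:-; rest ⊤}
  B7:  IN={e:+; rest ⊤}  OUT={e:+, f:-; rest ⊤}
  B8:  IN={e:+, f:-; rest ⊤}  OUT={f:-; rest ⊤}

Merge at B6: IN[B6] = OUT[B5] = {a: +, b: ⊤, c: -, d: ⊤, e: +, f: -}

Answer: {a: +, b: ⊤, c: -, d: ⊤, e: +, f: -}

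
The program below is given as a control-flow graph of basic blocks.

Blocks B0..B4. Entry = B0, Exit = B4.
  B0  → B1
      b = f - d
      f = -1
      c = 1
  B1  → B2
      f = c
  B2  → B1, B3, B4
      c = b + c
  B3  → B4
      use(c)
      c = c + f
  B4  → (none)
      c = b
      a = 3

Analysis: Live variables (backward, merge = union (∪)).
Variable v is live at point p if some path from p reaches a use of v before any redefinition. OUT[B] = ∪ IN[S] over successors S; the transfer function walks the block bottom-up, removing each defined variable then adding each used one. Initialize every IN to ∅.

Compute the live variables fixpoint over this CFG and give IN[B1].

Answer: {b, c}

Derivation:
Per-block solution:
  B0: | IN={d, f} | OUT={b, c}
  B1: | IN={b, c} | OUT={b, c, f}
  B2: | IN={b, c, f} | OUT={b, c, f}
  B3: | IN={b, c, f} | OUT={b}
  B4: | IN={b} | OUT={}

Merge at B1: OUT[B1] = IN[B2] = {b, c, f}
Applying B1's transfer function to that OUT value gives IN[B1] (row B1 above).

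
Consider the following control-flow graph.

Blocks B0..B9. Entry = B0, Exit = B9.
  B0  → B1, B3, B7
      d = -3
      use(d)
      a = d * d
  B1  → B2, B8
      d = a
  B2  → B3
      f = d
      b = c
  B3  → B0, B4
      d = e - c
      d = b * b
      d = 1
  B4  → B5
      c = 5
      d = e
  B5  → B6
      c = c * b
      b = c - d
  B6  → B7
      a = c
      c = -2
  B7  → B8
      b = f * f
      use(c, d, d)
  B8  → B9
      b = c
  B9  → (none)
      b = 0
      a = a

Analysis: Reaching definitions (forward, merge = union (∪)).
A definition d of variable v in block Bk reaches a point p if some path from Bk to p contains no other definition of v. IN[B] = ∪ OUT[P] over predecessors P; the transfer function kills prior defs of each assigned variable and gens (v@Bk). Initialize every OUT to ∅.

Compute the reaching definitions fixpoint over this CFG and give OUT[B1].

Answer: {a@B0, b@B2, d@B1, f@B2}

Working:
Converged values:
  B0: | IN={a@B0, b@B2, d@B3, f@B2} | OUT={a@B0, b@B2, d@B0, f@B2}
  B1: | IN={a@B0, b@B2, d@B0, f@B2} | OUT={a@B0, b@B2, d@B1, f@B2}
  B2: | IN={a@B0, b@B2, d@B1, f@B2} | OUT={a@B0, b@B2, d@B1, f@B2}
  B3: | IN={a@B0, b@B2, d@B0, d@B1, f@B2} | OUT={a@B0, b@B2, d@B3, f@B2}
  B4: | IN={a@B0, b@B2, d@B3, f@B2} | OUT={a@B0, b@B2, c@B4, d@B4, f@B2}
  B5: | IN={a@B0, b@B2, c@B4, d@B4, f@B2} | OUT={a@B0, b@B5, c@B5, d@B4, f@B2}
  B6: | IN={a@B0, b@B5, c@B5, d@B4, f@B2} | OUT={a@B6, b@B5, c@B6, d@B4, f@B2}
  B7: | IN={a@B0, a@B6, b@B2, b@B5, c@B6, d@B0, d@B4, f@B2} | OUT={a@B0, a@B6, b@B7, c@B6, d@B0, d@B4, f@B2}
  B8: | IN={a@B0, a@B6, b@B2, b@B7, c@B6, d@B0, d@B1, d@B4, f@B2} | OUT={a@B0, a@B6, b@B8, c@B6, d@B0, d@B1, d@B4, f@B2}
  B9: | IN={a@B0, a@B6, b@B8, c@B6, d@B0, d@B1, d@B4, f@B2} | OUT={a@B9, b@B9, c@B6, d@B0, d@B1, d@B4, f@B2}

Merge at B1: IN[B1] = OUT[B0] = {a@B0, b@B2, d@B0, f@B2}
Applying B1's transfer function to that IN value gives OUT[B1] (row B1 above).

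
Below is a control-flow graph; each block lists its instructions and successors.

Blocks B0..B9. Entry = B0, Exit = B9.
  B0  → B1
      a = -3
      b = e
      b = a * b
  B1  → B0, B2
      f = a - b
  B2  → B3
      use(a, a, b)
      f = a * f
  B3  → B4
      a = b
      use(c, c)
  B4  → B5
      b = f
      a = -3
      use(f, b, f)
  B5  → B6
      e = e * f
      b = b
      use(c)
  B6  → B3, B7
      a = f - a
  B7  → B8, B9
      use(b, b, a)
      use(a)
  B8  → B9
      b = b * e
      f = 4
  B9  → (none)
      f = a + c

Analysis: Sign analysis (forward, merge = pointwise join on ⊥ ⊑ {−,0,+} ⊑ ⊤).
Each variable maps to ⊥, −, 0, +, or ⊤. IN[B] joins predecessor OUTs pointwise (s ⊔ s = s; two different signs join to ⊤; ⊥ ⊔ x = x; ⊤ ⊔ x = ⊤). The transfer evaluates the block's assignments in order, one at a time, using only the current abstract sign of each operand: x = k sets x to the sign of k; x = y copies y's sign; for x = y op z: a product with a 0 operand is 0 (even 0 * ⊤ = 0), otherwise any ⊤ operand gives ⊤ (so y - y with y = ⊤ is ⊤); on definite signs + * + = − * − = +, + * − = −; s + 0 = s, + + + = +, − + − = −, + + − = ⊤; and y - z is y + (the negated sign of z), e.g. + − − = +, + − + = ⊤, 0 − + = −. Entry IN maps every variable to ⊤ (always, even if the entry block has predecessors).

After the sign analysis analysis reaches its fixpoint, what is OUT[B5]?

Per-block solution:
  B0:   IN=(all ⊤)   OUT={a:-; rest ⊤}
  B1:   IN={a:-; rest ⊤}   OUT={a:-; rest ⊤}
  B2:   IN={a:-; rest ⊤}   OUT={a:-; rest ⊤}
  B3:   IN=(all ⊤)   OUT=(all ⊤)
  B4:   IN=(all ⊤)   OUT={a:-; rest ⊤}
  B5:   IN={a:-; rest ⊤}   OUT={a:-; rest ⊤}
  B6:   IN={a:-; rest ⊤}   OUT=(all ⊤)
  B7:   IN=(all ⊤)   OUT=(all ⊤)
  B8:   IN=(all ⊤)   OUT={f:+; rest ⊤}
  B9:   IN=(all ⊤)   OUT=(all ⊤)

Merge at B5: IN[B5] = OUT[B4] = {a: -, b: ⊤, c: ⊤, d: ⊤, e: ⊤, f: ⊤}
Applying B5's transfer function to that IN value gives OUT[B5] (row B5 above).

Answer: {a: -, b: ⊤, c: ⊤, d: ⊤, e: ⊤, f: ⊤}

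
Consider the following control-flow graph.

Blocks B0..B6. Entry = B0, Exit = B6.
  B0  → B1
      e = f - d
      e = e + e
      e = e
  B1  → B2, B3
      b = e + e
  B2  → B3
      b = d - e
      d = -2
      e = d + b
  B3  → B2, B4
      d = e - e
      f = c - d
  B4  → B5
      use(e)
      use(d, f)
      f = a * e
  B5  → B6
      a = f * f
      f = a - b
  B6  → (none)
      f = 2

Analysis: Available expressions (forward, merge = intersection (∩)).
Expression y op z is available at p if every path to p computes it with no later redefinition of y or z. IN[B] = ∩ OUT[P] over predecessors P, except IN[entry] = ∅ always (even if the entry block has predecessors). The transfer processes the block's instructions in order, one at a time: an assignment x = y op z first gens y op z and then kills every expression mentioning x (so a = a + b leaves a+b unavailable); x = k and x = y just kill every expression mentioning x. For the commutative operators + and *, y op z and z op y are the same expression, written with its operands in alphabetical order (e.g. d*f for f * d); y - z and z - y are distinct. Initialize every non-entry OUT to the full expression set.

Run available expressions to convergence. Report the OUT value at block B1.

Answer: {e+e, f-d}

Working:
Fixpoint table:
  B0:  IN={}  OUT={f-d}
  B1:  IN={f-d}  OUT={e+e, f-d}
  B2:  IN={}  OUT={b+d}
  B3:  IN={}  OUT={c-d, e-e}
  B4:  IN={c-d, e-e}  OUT={a*e, c-d, e-e}
  B5:  IN={a*e, c-d, e-e}  OUT={a-b, c-d, e-e}
  B6:  IN={a-b, c-d, e-e}  OUT={a-b, c-d, e-e}

Merge at B1: IN[B1] = OUT[B0] = {f-d}
Applying B1's transfer function to that IN value gives OUT[B1] (row B1 above).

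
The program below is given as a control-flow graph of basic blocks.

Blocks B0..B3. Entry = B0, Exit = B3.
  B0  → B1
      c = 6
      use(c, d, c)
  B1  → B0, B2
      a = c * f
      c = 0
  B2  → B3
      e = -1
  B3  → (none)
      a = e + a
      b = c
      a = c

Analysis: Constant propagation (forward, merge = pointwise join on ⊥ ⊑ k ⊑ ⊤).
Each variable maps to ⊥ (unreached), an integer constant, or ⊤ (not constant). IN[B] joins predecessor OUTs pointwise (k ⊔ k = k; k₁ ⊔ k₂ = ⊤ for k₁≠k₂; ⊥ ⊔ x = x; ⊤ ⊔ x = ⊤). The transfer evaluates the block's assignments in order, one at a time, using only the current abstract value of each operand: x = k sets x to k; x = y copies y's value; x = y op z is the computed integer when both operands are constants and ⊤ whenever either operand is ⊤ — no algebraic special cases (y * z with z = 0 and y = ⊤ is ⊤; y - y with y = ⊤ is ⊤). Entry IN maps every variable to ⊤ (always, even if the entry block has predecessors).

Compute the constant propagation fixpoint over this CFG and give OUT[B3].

Answer: {a: 0, b: 0, c: 0, d: ⊤, e: -1, f: ⊤}

Trace:
Fixpoint table:
  B0:   IN=(all ⊤)   OUT={c:6; rest ⊤}
  B1:   IN={c:6; rest ⊤}   OUT={c:0; rest ⊤}
  B2:   IN={c:0; rest ⊤}   OUT={c:0, e:-1; rest ⊤}
  B3:   IN={c:0, e:-1; rest ⊤}   OUT={a:0, b:0, c:0, e:-1; rest ⊤}

Merge at B3: IN[B3] = OUT[B2] = {a: ⊤, b: ⊤, c: 0, d: ⊤, e: -1, f: ⊤}
Applying B3's transfer function to that IN value gives OUT[B3] (row B3 above).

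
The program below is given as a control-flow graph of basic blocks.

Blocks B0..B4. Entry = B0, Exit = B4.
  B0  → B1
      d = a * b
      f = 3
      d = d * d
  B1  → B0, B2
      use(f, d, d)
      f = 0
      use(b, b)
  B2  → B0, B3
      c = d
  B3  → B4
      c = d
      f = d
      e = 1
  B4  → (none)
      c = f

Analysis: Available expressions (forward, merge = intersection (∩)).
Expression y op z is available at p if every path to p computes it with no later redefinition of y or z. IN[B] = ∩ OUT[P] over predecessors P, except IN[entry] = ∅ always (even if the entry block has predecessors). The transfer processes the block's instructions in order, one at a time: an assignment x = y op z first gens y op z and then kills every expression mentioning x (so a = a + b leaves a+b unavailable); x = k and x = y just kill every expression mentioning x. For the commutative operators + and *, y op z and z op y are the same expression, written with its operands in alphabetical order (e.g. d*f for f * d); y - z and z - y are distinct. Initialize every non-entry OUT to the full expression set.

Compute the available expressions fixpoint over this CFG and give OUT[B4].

Per-block solution:
  B0:   IN={}   OUT={a*b}
  B1:   IN={a*b}   OUT={a*b}
  B2:   IN={a*b}   OUT={a*b}
  B3:   IN={a*b}   OUT={a*b}
  B4:   IN={a*b}   OUT={a*b}

Merge at B4: IN[B4] = OUT[B3] = {a*b}
Applying B4's transfer function to that IN value gives OUT[B4] (row B4 above).

Answer: {a*b}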